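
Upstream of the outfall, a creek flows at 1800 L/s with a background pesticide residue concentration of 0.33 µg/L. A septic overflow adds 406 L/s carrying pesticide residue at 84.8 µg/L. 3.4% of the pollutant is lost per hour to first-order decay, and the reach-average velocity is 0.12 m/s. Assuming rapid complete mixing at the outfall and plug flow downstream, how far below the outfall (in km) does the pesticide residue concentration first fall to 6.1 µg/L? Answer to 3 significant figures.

11.9 km

After mixing, C = (1800·0.3300 + 406.0·84.80) / 2206 = 35020/2206 = 15.88 µg/L.
3.4%/h lost → k = −ln(1 − 0.034) = 0.03459 h⁻¹.
Set 15.88·exp(−k·t) = 6.1 → t = ln(15.88/6.1)/k = 99550 s = 27.65 h.
Distance = v·t = 0.12·99550 = 11950 m = 11.95 km.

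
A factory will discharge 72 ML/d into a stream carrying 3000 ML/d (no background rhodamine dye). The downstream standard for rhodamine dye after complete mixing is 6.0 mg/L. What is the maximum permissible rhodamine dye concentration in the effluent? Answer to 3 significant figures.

At the limit, (Qr·Cr + Qe·Cₑ)/(Qr + Qe) = 6.0:
Cₑ = (3072·6.0 − 3000·0) / 72.00 = 256.0 mg/L.

256 mg/L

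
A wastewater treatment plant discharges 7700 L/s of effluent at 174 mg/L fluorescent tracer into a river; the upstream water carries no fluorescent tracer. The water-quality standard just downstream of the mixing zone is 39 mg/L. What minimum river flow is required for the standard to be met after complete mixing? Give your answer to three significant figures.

Set C_mix = 39: (Q·0 + 7700·174.0) / (Q + 7700) = 39
→ Q = 7700·(174.0 − 39)/(39 − 0) = 26650 L/s.

26700 L/s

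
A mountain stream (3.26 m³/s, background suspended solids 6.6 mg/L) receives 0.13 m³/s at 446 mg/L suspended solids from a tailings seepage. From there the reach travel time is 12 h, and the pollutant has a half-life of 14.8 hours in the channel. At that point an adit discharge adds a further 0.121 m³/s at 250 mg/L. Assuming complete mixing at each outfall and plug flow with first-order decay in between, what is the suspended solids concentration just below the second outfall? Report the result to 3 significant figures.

Mixed concentration C = ΣQC/ΣQ = (3.260·6.600 + 0.1300·446.0) / 3.390 = 79.50/3.390 = 23.45 mg/L; combined flow 3.390 m³/s.
Half-life 14.8 h → k = ln 2 / 14.8 = 0.04683 h⁻¹ = 1.124 d⁻¹.
First-order decay: C = 23.45·exp(−k·t) = 23.45·0.5701 = 13.37 mg/L.
At the second outfall, C = (3.390·13.37 + 0.1210·250.0) / (3.390 + 0.1210) = 21.52 mg/L.

21.5 mg/L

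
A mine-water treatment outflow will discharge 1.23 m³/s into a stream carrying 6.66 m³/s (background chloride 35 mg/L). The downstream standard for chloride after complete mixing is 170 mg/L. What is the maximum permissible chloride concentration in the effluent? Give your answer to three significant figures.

901 mg/L

At the limit, (Qr·Cr + Qe·Cₑ)/(Qr + Qe) = 170:
Cₑ = (7.890·170 − 6.660·35.00) / 1.230 = 901.0 mg/L.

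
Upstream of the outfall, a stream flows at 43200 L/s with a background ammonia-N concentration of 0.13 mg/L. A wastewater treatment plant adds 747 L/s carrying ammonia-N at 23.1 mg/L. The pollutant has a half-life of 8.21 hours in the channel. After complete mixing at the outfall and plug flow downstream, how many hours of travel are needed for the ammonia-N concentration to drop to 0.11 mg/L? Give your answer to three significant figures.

18.4 h

Mass balance: C = (43200·0.1300 + 747.0·23.10) / 43950 = 22870/43950 = 0.5204 mg/L.
Half-life 8.21 h → k = ln 2 / 8.21 = 0.08443 h⁻¹ = 2.026 d⁻¹.
0.5204·exp(−k·t) = 0.11 → t = ln(0.5204/0.11)/k = 66270 s = 18.41 h.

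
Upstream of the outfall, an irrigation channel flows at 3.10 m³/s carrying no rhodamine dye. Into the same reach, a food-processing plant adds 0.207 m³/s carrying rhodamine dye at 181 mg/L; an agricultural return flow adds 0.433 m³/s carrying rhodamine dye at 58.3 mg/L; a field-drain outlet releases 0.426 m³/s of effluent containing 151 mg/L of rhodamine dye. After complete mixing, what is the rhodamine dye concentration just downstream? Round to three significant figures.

After mixing, C = (3.100·0 + 0.2070·181.0 + 0.4330·58.30 + 0.4260·151.0) / 4.166 = 127.0/4.166 = 30.49 mg/L.

30.5 mg/L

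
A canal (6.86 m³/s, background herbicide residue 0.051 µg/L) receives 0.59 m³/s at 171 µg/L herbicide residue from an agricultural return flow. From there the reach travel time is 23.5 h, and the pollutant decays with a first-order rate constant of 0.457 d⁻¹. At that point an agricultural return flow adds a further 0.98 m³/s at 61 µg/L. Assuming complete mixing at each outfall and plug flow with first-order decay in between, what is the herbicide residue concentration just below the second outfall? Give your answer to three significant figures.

Mixed concentration C = ΣQC/ΣQ = (6.860·0.05100 + 0.5900·171.0) / 7.450 = 101.2/7.450 = 13.59 µg/L; combined flow 7.450 m³/s.
Applying C = C₀e^(−kt): 13.59 × 0.6392 = 8.687 µg/L.
Second outfall: C = (7.450·8.687 + 0.9800·61.00)/8.430 = 14.77 µg/L.

14.8 µg/L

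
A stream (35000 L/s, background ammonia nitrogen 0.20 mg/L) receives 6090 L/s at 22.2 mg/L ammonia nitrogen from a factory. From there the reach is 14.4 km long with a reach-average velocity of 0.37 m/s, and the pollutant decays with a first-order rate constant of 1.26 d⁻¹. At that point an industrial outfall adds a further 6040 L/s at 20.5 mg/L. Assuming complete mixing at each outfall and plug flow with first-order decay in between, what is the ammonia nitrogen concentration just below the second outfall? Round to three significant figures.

4.34 mg/L

Mass balance: C = (35000·0.2000 + 6090·22.20) / 41090 = 142200/41090 = 3.461 mg/L; combined flow 41090 L/s.
Travel time t = 14.4·1000 / 0.37 = 38920 s = 10.81 h.
Decay over the reach: 3.461·exp(−kt) = 3.461·0.5669 = 1.962 mg/L.
Second outfall: C = (41090·1.962 + 6040·20.50)/47130 = 4.338 mg/L.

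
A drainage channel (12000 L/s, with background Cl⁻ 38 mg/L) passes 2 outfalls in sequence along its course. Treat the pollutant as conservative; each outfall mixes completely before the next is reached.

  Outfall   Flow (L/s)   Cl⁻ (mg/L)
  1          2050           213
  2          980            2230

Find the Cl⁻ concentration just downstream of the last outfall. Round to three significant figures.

Outfall 1: combined Q = 14050 L/s; C = (12000·38.00 + 2050·213.0)/14050 = 63.53 mg/L.
Outfall 2: combined Q = 15030 L/s; C = (14050·63.53 + 980.0·2230)/15030 = 204.8 mg/L.

205 mg/L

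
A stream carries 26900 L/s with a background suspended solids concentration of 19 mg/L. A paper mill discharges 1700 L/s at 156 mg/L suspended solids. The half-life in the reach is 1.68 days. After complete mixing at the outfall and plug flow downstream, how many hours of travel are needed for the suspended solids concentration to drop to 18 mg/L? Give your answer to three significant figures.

23.9 h

Flow-weighted average: C = (26900·19.00 + 1700·156.0) / 28600 = 776300/28600 = 27.14 mg/L.
Half-life 1.68 d → k = ln 2 / 1.68 = 0.4126 d⁻¹.
27.14·exp(−k·t) = 18 → t = ln(27.14/18)/k = 86020 s = 23.89 h.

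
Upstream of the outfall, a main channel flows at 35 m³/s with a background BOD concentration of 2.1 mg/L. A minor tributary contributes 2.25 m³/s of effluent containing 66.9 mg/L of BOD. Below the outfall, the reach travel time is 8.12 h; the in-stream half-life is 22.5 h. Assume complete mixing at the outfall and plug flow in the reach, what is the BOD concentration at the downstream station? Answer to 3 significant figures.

4.68 mg/L

Conservation of mass: C = (35.00·2.100 + 2.250·66.90) / 37.25 = 224.0/37.25 = 6.014 mg/L.
Half-life 22.5 h → k = ln 2 / 22.5 = 0.03081 h⁻¹ = 0.7394 d⁻¹.
First-order decay: C = 6.014·exp(−k·t) = 6.014·0.7787 = 4.683 mg/L.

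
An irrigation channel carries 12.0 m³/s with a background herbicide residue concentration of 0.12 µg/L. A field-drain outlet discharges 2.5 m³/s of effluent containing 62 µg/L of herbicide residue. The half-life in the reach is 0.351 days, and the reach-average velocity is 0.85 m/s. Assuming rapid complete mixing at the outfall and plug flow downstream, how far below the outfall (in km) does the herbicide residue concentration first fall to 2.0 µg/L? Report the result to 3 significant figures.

62.7 km

Conservation of mass: C = (12.00·0.1200 + 2.500·62.00) / 14.50 = 156.4/14.50 = 10.79 µg/L.
Half-life 0.351 d → k = ln 2 / 0.351 = 1.975 d⁻¹.
Set 10.79·exp(−k·t) = 2.0 → t = ln(10.79/2.0)/k = 73740 s = 20.48 h.
Distance = v·t = 0.85·73740 = 62680 m = 62.68 km.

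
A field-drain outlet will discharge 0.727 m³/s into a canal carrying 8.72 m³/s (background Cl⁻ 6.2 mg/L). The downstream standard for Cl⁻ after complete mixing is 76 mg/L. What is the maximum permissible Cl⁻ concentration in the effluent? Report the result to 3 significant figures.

913 mg/L

At the limit, (Qr·Cr + Qe·Cₑ)/(Qr + Qe) = 76:
Cₑ = (9.447·76 − 8.720·6.200) / 0.7270 = 913.2 mg/L.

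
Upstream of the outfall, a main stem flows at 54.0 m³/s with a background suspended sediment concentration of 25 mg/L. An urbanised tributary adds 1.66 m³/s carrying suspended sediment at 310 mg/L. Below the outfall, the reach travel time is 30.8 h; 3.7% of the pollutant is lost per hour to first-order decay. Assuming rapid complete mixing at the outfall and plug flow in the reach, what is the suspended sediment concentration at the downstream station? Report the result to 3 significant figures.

Mass balance: C = (54.00·25.00 + 1.660·310.0) / 55.66 = 1865/55.66 = 33.50 mg/L.
3.7%/h lost → k = −ln(1 − 0.037) = 0.03770 h⁻¹.
After decay, C = 33.50 × e^(−kt) = 33.50 × 0.3131 = 10.49 mg/L.

10.5 mg/L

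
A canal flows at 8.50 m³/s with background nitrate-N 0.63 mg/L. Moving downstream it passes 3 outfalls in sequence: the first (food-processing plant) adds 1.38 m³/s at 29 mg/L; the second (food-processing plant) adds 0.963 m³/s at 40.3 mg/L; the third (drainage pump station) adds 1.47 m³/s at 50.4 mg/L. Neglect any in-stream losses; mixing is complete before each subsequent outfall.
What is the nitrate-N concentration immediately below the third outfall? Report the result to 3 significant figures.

Below outfall 1: Q → 9.880 m³/s, C = (8.500·0.6300 + 1.380·29.00)/9.880 = 4.593 mg/L.
Below outfall 2: Q → 10.84 m³/s, C = (9.880·4.593 + 0.9630·40.30)/10.84 = 7.764 mg/L.
Below outfall 3: Q → 12.31 m³/s, C = (10.84·7.764 + 1.470·50.40)/12.31 = 12.85 mg/L.

12.9 mg/L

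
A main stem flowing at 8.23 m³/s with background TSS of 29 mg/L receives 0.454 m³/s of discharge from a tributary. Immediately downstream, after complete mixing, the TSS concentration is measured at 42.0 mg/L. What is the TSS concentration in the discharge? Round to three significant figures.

Mass balance: 8.230·29.00 + 0.4540·Cₑ = 8.684·42.00
→ Cₑ = (8.684·42.00 − 8.230·29.00) / 0.4540 = 277.7 mg/L.

278 mg/L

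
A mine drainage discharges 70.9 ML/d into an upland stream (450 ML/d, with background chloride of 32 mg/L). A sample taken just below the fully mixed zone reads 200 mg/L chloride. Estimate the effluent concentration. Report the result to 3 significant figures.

1270 mg/L

Mass balance: 450.0·32.00 + 70.90·Cₑ = 520.9·200.0
→ Cₑ = (520.9·200.0 − 450.0·32.00) / 70.90 = 1266 mg/L.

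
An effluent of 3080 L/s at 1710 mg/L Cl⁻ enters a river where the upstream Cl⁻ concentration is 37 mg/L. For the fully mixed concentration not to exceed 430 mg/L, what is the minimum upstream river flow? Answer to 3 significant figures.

10000 L/s

Set C_mix = 430: (Q·37.00 + 3080·1710) / (Q + 3080) = 430
→ Q = 3080·(1710 − 430)/(430 − 37.00) = 10030 L/s.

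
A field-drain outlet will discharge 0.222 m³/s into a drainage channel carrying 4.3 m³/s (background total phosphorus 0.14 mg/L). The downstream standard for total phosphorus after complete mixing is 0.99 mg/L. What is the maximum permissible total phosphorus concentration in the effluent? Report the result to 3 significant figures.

At the limit, (Qr·Cr + Qe·Cₑ)/(Qr + Qe) = 0.99:
Cₑ = (4.522·0.99 − 4.300·0.1400) / 0.2220 = 17.45 mg/L.

17.5 mg/L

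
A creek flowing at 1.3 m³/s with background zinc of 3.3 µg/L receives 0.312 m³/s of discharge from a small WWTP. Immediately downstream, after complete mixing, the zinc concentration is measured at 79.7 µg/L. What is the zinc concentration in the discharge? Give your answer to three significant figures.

398 µg/L

Mass balance: 1.300·3.300 + 0.3120·Cₑ = 1.612·79.70
→ Cₑ = (1.612·79.70 − 1.300·3.300) / 0.3120 = 398.0 µg/L.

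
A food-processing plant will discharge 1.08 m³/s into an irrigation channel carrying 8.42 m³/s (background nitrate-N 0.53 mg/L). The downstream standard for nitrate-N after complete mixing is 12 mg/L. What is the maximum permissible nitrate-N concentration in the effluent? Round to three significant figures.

At the limit, (Qr·Cr + Qe·Cₑ)/(Qr + Qe) = 12:
Cₑ = (9.500·12 − 8.420·0.5300) / 1.080 = 101.4 mg/L.

101 mg/L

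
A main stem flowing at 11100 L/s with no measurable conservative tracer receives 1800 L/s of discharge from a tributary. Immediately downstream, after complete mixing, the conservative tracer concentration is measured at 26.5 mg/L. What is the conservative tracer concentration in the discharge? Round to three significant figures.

Mass balance: 11100·0 + 1800·Cₑ = 12900·26.50
→ Cₑ = (12900·26.50 − 11100·0) / 1800 = 189.9 mg/L.

190 mg/L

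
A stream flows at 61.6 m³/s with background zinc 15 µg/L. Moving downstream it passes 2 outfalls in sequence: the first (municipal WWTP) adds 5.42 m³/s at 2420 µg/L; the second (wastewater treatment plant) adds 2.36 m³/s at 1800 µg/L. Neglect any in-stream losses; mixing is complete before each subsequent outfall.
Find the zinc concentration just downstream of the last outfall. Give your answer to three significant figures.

264 µg/L

After outfall 1: Q = 61.60 + 5.420 = 67.02 m³/s; C = (61.60·15.00 + 5.420·2420)/67.02 = 209.5 µg/L.
After outfall 2: Q = 67.02 + 2.360 = 69.38 m³/s; C = (67.02·209.5 + 2.360·1800)/69.38 = 263.6 µg/L.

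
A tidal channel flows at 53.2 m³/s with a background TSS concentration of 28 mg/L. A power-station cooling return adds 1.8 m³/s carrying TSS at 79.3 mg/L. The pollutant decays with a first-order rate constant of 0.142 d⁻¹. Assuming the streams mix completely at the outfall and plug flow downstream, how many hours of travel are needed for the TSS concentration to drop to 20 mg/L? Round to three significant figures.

Conservation of mass: C = (53.20·28.00 + 1.800·79.30) / 55.00 = 1632/55.00 = 29.68 mg/L.
29.68·exp(−k·t) = 20 → t = ln(29.68/20)/k = 240200 s = 66.71 h.

66.7 h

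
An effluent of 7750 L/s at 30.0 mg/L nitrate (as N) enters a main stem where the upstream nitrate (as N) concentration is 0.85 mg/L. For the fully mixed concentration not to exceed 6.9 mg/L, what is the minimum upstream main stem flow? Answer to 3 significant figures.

29600 L/s

Set C_mix = 6.9: (Q·0.8500 + 7750·30.00) / (Q + 7750) = 6.9
→ Q = 7750·(30.00 − 6.9)/(6.9 − 0.8500) = 29590 L/s.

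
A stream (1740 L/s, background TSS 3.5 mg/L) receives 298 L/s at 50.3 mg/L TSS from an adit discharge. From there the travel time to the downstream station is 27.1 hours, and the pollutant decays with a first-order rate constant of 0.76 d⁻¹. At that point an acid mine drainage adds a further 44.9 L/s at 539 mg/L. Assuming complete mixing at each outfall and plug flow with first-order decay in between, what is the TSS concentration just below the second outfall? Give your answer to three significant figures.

15.9 mg/L

Mass balance: C = (1740·3.500 + 298.0·50.30) / 2038 = 21080/2038 = 10.34 mg/L; combined flow 2038 L/s.
First-order decay: C = 10.34·exp(−k·t) = 10.34·0.4239 = 4.385 mg/L.
Second outfall: C = (2038·4.385 + 44.90·539.0)/2083 = 15.91 mg/L.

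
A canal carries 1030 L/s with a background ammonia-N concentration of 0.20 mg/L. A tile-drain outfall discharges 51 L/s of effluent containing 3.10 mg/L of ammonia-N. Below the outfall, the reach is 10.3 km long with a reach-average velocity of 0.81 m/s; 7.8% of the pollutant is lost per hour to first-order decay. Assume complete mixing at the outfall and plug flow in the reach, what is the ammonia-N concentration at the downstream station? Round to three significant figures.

0.253 mg/L

After mixing, C = (1030·0.2000 + 51.00·3.100) / 1081 = 364.1/1081 = 0.3368 mg/L.
Travel time t = 10.3·1000 / 0.81 = 12720 s = 3.532 h.
7.8%/h lost → k = −ln(1 − 0.078) = 0.08121 h⁻¹.
After decay, C = 0.3368 × e^(−kt) = 0.3368 × 0.7506 = 0.2528 mg/L.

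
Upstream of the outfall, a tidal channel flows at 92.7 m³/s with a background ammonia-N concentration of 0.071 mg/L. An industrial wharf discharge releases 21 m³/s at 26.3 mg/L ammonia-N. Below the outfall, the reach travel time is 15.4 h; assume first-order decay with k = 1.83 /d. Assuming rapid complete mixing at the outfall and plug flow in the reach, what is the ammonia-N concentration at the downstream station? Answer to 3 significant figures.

Mixed concentration C = ΣQC/ΣQ = (92.70·0.07100 + 21.00·26.30) / 113.7 = 558.9/113.7 = 4.915 mg/L.
First-order decay: C = 4.915·exp(−k·t) = 4.915·0.3091 = 1.519 mg/L.

1.52 mg/L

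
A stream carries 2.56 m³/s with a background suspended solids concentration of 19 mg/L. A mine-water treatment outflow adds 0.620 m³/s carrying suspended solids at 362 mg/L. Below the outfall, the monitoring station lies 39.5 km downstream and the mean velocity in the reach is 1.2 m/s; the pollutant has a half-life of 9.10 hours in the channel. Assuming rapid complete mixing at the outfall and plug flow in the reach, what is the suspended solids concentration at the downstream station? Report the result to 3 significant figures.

Conservation of mass: C = (2.560·19.00 + 0.6200·362.0) / 3.180 = 273.1/3.180 = 85.87 mg/L.
Travel time t = 39.5·1000 / 1.2 = 32920 s = 9.144 h.
Half-life 9.10 h → k = ln 2 / 9.10 = 0.07617 h⁻¹ = 1.828 d⁻¹.
After decay, C = 85.87 × e^(−kt) = 85.87 × 0.4983 = 42.80 mg/L.

42.8 mg/L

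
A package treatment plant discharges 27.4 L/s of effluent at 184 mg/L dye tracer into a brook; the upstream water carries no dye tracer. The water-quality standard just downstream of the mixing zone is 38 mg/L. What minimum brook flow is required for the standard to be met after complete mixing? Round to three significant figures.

105 L/s

Set C_mix = 38: (Q·0 + 27.40·184.0) / (Q + 27.40) = 38
→ Q = 27.40·(184.0 − 38)/(38 − 0) = 105.3 L/s.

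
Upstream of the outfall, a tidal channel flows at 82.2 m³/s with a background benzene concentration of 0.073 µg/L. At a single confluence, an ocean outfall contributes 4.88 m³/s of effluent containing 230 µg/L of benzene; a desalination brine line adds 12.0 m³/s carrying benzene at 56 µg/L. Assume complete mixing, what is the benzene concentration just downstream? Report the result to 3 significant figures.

18.2 µg/L

Mixed concentration C = ΣQC/ΣQ = (82.20·0.07300 + 4.880·230.0 + 12.00·56.00) / 99.08 = 1800/99.08 = 18.17 µg/L.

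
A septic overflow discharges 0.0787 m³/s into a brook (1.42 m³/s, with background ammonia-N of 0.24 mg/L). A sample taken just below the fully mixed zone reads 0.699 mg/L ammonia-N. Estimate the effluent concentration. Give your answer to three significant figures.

8.98 mg/L

Mass balance: 1.420·0.2400 + 0.07870·Cₑ = 1.499·0.6990
→ Cₑ = (1.499·0.6990 − 1.420·0.2400) / 0.07870 = 8.981 mg/L.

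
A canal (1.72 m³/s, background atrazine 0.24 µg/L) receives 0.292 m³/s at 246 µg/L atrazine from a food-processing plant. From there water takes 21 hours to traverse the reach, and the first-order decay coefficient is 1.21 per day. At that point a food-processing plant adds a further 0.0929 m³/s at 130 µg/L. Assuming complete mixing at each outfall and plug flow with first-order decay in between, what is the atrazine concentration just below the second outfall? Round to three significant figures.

17.6 µg/L

After mixing, C = (1.720·0.2400 + 0.2920·246.0) / 2.012 = 72.24/2.012 = 35.91 µg/L; combined flow 2.012 m³/s.
First-order decay: C = 35.91·exp(−k·t) = 35.91·0.3469 = 12.46 µg/L.
At the second outfall, C = (2.012·12.46 + 0.09290·130.0) / (2.012 + 0.09290) = 17.64 µg/L.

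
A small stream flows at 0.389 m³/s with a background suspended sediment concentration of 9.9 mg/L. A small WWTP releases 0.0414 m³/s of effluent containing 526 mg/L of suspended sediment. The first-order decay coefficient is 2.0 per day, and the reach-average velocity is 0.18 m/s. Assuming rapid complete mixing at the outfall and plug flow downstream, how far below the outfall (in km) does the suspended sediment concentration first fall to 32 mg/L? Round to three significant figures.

Mass balance: C = (0.3890·9.900 + 0.04140·526.0) / 0.4304 = 25.63/0.4304 = 59.54 mg/L.
Set 59.54·exp(−k·t) = 32 → t = ln(59.54/32)/k = 26830 s = 7.452 h.
Distance = v·t = 0.18·26830 = 4829 m = 4.829 km.

4.83 km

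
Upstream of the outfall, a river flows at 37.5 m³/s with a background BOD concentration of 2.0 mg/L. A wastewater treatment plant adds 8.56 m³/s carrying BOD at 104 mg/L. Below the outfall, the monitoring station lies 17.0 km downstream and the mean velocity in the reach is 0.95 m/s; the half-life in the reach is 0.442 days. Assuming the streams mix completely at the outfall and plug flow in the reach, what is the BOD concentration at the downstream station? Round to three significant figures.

15.1 mg/L

After mixing, C = (37.50·2.000 + 8.560·104.0) / 46.06 = 965.2/46.06 = 20.96 mg/L.
Travel time t = 17.0·1000 / 0.95 = 17890 s = 4.971 h.
Half-life 0.442 d → k = ln 2 / 0.442 = 1.568 d⁻¹.
First-order decay: C = 20.96·exp(−k·t) = 20.96·0.7227 = 15.14 mg/L.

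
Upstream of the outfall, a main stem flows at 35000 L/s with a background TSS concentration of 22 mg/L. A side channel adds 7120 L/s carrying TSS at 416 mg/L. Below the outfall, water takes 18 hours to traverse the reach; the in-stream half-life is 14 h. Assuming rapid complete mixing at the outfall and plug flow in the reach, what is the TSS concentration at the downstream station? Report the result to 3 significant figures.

36.3 mg/L

Mass balance: C = (35000·22.00 + 7120·416.0) / 42120 = 3732000/42120 = 88.60 mg/L.
Half-life 14 h → k = ln 2 / 14 = 0.04951 h⁻¹ = 1.188 d⁻¹.
After decay, C = 88.60 × e^(−kt) = 88.60 × 0.4102 = 36.34 mg/L.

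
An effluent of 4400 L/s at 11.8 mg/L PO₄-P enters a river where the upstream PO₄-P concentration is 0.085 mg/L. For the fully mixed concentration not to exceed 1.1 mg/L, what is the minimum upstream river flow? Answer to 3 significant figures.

46400 L/s

Set C_mix = 1.1: (Q·0.08500 + 4400·11.80) / (Q + 4400) = 1.1
→ Q = 4400·(11.80 − 1.1)/(1.1 − 0.08500) = 46380 L/s.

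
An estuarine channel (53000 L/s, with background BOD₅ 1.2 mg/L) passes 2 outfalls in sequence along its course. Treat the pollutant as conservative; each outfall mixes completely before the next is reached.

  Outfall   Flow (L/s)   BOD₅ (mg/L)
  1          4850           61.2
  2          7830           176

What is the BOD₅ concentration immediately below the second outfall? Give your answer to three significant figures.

Outfall 1: combined Q = 57850 L/s; C = (53000·1.200 + 4850·61.20)/57850 = 6.230 mg/L.
Outfall 2: combined Q = 65680 L/s; C = (57850·6.230 + 7830·176.0)/65680 = 26.47 mg/L.

26.5 mg/L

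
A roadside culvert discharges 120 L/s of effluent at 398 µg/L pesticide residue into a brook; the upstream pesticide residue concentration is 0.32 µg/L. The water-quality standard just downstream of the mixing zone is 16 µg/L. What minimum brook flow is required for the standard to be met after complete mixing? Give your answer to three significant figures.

2920 L/s

Set C_mix = 16: (Q·0.3200 + 120.0·398.0) / (Q + 120.0) = 16
→ Q = 120.0·(398.0 − 16)/(16 − 0.3200) = 2923 L/s.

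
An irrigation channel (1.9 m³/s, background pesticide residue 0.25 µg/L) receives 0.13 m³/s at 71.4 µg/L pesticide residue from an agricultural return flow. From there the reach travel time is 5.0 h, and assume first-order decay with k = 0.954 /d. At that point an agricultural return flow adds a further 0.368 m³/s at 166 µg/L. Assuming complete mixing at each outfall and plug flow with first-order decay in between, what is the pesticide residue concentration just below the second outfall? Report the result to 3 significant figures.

28.8 µg/L

Flow-weighted average: C = (1.900·0.2500 + 0.1300·71.40) / 2.030 = 9.757/2.030 = 4.806 µg/L; combined flow 2.030 m³/s.
Applying C = C₀e^(−kt): 4.806 × 0.8198 = 3.940 µg/L.
At the second outfall, C = (2.030·3.940 + 0.3680·166.0) / (2.030 + 0.3680) = 28.81 µg/L.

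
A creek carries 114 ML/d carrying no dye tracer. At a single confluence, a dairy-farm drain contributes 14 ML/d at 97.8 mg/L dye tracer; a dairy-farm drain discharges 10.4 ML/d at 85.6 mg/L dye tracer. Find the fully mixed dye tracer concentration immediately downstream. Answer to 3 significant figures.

16.3 mg/L

Flow-weighted average: C = (114.0·0 + 14.00·97.80 + 10.40·85.60) / 138.4 = 2259/138.4 = 16.33 mg/L.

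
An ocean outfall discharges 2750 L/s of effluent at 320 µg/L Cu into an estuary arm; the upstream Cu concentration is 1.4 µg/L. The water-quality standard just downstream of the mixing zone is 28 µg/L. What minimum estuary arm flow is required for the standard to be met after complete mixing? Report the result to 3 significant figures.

30200 L/s

Set C_mix = 28: (Q·1.400 + 2750·320.0) / (Q + 2750) = 28
→ Q = 2750·(320.0 − 28)/(28 − 1.400) = 30190 L/s.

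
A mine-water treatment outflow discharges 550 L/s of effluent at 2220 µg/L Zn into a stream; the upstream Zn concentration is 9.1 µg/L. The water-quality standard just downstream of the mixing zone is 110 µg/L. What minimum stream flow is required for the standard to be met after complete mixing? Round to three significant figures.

11500 L/s

Set C_mix = 110: (Q·9.100 + 550.0·2220) / (Q + 550.0) = 110
→ Q = 550.0·(2220 − 110)/(110 − 9.100) = 11500 L/s.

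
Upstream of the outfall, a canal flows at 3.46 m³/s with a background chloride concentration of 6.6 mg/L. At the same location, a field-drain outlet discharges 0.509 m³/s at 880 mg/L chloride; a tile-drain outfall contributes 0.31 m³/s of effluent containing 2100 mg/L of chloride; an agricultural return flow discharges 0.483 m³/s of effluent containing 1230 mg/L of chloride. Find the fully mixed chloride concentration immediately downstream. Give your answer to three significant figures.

360 mg/L

After mixing, C = (3.460·6.600 + 0.5090·880.0 + 0.3100·2100 + 0.4830·1230) / 4.762 = 1716/4.762 = 360.3 mg/L.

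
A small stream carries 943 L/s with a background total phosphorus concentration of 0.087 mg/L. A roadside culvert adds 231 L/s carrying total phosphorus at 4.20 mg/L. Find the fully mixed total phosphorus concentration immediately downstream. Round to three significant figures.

After mixing, C = (943.0·0.08700 + 231.0·4.200) / 1174 = 1052/1174 = 0.8963 mg/L.

0.896 mg/L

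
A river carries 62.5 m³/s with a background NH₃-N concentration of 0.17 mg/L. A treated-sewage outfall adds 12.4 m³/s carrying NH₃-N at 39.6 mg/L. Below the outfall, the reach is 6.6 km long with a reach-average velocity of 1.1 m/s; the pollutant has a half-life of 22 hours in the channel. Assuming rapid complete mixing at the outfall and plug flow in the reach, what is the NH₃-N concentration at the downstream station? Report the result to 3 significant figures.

Mixed concentration C = ΣQC/ΣQ = (62.50·0.1700 + 12.40·39.60) / 74.90 = 501.7/74.90 = 6.698 mg/L.
Travel time t = 6.6·1000 / 1.1 = 6000 s = 1.667 h.
Half-life 22 h → k = ln 2 / 22 = 0.03151 h⁻¹ = 0.7562 d⁻¹.
First-order decay: C = 6.698·exp(−k·t) = 6.698·0.9488 = 6.355 mg/L.

6.36 mg/L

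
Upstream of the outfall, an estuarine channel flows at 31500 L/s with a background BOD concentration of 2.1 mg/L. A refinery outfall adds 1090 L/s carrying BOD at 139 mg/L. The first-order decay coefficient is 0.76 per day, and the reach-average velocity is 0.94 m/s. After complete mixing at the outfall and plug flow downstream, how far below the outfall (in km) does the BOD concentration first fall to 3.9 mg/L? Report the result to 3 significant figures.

Flow-weighted average: C = (31500·2.100 + 1090·139.0) / 32590 = 217700/32590 = 6.679 mg/L.
Set 6.679·exp(−k·t) = 3.9 → t = ln(6.679/3.9)/k = 61160 s = 16.99 h.
Distance = v·t = 0.94·61160 = 57490 m = 57.49 km.

57.5 km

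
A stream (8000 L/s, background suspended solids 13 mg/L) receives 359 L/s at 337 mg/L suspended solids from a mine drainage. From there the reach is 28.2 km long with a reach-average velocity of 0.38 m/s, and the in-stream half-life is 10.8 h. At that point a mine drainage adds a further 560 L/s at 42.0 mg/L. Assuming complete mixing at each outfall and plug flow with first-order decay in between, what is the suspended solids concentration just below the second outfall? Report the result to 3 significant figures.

After mixing, C = (8000·13.00 + 359.0·337.0) / 8359 = 225000/8359 = 26.92 mg/L; combined flow 8359 L/s.
Travel time t = 28.2·1000 / 0.38 = 74210 s = 20.61 h.
Half-life 10.8 h → k = ln 2 / 10.8 = 0.06418 h⁻¹ = 1.540 d⁻¹.
After decay, C = 26.92 × e^(−kt) = 26.92 × 0.2663 = 7.168 mg/L.
Second outfall: C = (8359·7.168 + 560.0·42.00)/8919 = 9.355 mg/L.

9.36 mg/L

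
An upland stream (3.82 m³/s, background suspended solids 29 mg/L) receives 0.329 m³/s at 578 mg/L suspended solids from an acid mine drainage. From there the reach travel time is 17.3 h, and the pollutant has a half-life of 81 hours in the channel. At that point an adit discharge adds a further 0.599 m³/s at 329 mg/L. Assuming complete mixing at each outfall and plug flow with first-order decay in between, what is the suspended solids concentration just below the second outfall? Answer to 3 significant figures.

96.2 mg/L

After mixing, C = (3.820·29.00 + 0.3290·578.0) / 4.149 = 300.9/4.149 = 72.53 mg/L; combined flow 4.149 m³/s.
Half-life 81 h → k = ln 2 / 81 = 0.008557 h⁻¹ = 0.2054 d⁻¹.
Applying C = C₀e^(−kt): 72.53 × 0.8624 = 62.55 mg/L.
At the second outfall, C = (4.149·62.55 + 0.5990·329.0) / (4.149 + 0.5990) = 96.17 mg/L.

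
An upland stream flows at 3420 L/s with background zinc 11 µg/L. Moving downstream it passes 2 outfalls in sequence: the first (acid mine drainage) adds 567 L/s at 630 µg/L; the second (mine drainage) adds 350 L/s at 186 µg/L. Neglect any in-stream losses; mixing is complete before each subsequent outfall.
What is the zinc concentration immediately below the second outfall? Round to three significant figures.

106 µg/L

After outfall 1: Q = 3420 + 567.0 = 3987 L/s; C = (3420·11.00 + 567.0·630.0)/3987 = 99.03 µg/L.
After outfall 2: Q = 3987 + 350.0 = 4337 L/s; C = (3987·99.03 + 350.0·186.0)/4337 = 106.0 µg/L.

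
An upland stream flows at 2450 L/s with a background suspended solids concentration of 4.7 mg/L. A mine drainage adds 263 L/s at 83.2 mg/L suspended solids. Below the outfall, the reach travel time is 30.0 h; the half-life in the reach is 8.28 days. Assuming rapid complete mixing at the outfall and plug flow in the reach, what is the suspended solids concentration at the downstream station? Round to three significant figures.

Flow-weighted average: C = (2450·4.700 + 263.0·83.20) / 2713 = 33400/2713 = 12.31 mg/L.
Half-life 8.28 d → k = ln 2 / 8.28 = 0.08371 d⁻¹.
Decay over the reach: 12.31·exp(−kt) = 12.31·0.9006 = 11.09 mg/L.

11.1 mg/L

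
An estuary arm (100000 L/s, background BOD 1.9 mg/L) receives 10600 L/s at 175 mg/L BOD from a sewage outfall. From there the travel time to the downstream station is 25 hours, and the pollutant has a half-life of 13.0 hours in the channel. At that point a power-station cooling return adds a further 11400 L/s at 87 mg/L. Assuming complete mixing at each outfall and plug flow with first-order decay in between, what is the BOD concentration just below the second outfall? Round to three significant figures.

12.5 mg/L

Flow-weighted average: C = (100000·1.900 + 10600·175.0) / 110600 = 2045000/110600 = 18.49 mg/L; combined flow 110600 L/s.
Half-life 13.0 h → k = ln 2 / 13.0 = 0.05332 h⁻¹ = 1.280 d⁻¹.
Decay over the reach: 18.49·exp(−kt) = 18.49·0.2637 = 4.876 mg/L.
At the second outfall, C = (110600·4.876 + 11400·87.00) / (110600 + 11400) = 12.55 mg/L.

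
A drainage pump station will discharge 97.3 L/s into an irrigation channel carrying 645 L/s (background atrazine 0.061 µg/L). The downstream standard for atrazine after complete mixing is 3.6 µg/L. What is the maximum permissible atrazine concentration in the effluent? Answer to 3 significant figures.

27.1 µg/L

At the limit, (Qr·Cr + Qe·Cₑ)/(Qr + Qe) = 3.6:
Cₑ = (742.3·3.6 − 645.0·0.06100) / 97.30 = 27.06 µg/L.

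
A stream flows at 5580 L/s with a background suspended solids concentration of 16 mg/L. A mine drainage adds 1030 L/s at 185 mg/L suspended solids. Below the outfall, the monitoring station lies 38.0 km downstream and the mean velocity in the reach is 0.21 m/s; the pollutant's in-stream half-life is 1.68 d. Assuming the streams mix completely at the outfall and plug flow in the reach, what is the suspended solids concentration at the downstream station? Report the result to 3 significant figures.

Mass balance: C = (5580·16.00 + 1030·185.0) / 6610 = 279800/6610 = 42.33 mg/L.
Travel time t = 38.0·1000 / 0.21 = 181000 s = 50.26 h.
Half-life 1.68 d → k = ln 2 / 1.68 = 0.4126 d⁻¹.
After decay, C = 42.33 × e^(−kt) = 42.33 × 0.4214 = 17.84 mg/L.

17.8 mg/L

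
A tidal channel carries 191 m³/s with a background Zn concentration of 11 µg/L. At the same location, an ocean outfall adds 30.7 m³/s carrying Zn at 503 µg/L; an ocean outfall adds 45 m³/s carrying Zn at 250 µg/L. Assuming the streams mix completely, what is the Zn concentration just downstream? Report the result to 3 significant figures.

108 µg/L

Mass balance: C = (191.0·11.00 + 30.70·503.0 + 45.00·250.0) / 266.7 = 28790/266.7 = 108.0 µg/L.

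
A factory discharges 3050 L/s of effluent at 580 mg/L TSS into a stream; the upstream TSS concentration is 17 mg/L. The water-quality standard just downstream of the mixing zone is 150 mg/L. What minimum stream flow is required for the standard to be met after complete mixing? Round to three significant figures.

9860 L/s

Set C_mix = 150: (Q·17.00 + 3050·580.0) / (Q + 3050) = 150
→ Q = 3050·(580.0 − 150)/(150 − 17.00) = 9861 L/s.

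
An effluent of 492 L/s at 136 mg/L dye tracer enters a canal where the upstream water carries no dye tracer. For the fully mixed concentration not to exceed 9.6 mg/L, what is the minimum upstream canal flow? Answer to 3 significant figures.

Set C_mix = 9.6: (Q·0 + 492.0·136.0) / (Q + 492.0) = 9.6
→ Q = 492.0·(136.0 − 9.6)/(9.6 − 0) = 6478 L/s.

6480 L/s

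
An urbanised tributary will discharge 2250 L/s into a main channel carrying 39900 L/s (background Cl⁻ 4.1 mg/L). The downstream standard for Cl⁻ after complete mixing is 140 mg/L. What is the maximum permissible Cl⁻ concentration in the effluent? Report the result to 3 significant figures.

2550 mg/L

At the limit, (Qr·Cr + Qe·Cₑ)/(Qr + Qe) = 140:
Cₑ = (42150·140 − 39900·4.100) / 2250 = 2550 mg/L.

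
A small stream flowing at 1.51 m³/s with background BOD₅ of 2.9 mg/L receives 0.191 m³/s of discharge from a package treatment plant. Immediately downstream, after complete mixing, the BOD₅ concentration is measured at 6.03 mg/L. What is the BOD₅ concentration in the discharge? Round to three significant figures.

30.8 mg/L

Mass balance: 1.510·2.900 + 0.1910·Cₑ = 1.701·6.030
→ Cₑ = (1.701·6.030 − 1.510·2.900) / 0.1910 = 30.78 mg/L.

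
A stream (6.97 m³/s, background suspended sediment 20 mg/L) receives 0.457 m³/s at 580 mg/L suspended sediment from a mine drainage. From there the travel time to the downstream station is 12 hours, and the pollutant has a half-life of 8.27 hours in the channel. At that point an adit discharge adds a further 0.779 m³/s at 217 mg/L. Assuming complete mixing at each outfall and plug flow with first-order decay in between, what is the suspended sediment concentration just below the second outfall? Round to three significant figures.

After mixing, C = (6.970·20.00 + 0.4570·580.0) / 7.427 = 404.5/7.427 = 54.46 mg/L; combined flow 7.427 m³/s.
Half-life 8.27 h → k = ln 2 / 8.27 = 0.08381 h⁻¹ = 2.012 d⁻¹.
First-order decay: C = 54.46·exp(−k·t) = 54.46·0.3658 = 19.92 mg/L.
At the second outfall, C = (7.427·19.92 + 0.7790·217.0) / (7.427 + 0.7790) = 38.63 mg/L.

38.6 mg/L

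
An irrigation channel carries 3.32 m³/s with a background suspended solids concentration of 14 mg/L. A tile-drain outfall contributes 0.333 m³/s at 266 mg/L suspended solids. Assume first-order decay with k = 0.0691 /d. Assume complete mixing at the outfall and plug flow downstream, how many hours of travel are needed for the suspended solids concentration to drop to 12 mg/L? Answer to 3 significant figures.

391 h

Mixed concentration C = ΣQC/ΣQ = (3.320·14.00 + 0.3330·266.0) / 3.653 = 135.1/3.653 = 36.97 mg/L.
36.97·exp(−k·t) = 12 → t = ln(36.97/12)/k = 1407000 s = 390.8 h.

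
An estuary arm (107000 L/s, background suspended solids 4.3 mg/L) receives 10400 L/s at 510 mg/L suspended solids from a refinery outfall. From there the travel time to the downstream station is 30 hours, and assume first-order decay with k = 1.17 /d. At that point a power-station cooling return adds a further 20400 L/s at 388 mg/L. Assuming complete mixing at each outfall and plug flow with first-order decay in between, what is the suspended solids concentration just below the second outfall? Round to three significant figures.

Mass balance: C = (107000·4.300 + 10400·510.0) / 117400 = 5764000/117400 = 49.10 mg/L; combined flow 117400 L/s.
First-order decay: C = 49.10·exp(−k·t) = 49.10·0.2317 = 11.37 mg/L.
Second outfall: C = (117400·11.37 + 20400·388.0)/137800 = 67.13 mg/L.

67.1 mg/L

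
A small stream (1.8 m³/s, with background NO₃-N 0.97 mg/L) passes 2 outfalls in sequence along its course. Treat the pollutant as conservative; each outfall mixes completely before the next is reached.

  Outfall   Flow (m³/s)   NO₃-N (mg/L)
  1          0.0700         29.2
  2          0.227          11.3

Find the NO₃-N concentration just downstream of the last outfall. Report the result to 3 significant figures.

Below outfall 1: Q → 1.870 m³/s, C = (1.800·0.9700 + 0.07000·29.20)/1.870 = 2.027 mg/L.
Below outfall 2: Q → 2.097 m³/s, C = (1.870·2.027 + 0.2270·11.30)/2.097 = 3.031 mg/L.

3.03 mg/L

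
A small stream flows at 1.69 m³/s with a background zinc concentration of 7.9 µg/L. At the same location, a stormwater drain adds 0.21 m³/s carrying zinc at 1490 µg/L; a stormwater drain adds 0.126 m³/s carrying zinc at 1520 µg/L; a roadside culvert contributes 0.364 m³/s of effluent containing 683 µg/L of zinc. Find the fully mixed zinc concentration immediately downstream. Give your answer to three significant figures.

321 µg/L

Conservation of mass: C = (1.690·7.900 + 0.2100·1490 + 0.1260·1520 + 0.3640·683.0) / 2.390 = 766.4/2.390 = 320.7 µg/L.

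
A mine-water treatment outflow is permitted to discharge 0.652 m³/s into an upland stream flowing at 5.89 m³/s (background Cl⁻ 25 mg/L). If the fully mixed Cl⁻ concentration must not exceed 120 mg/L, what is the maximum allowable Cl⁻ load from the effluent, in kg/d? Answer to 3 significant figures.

55100 kg/d

Mass balance at the limit: 5.890·25.00 + 0.6520·Cₑ = 6.542·120 → Cₑ = 978.2 mg/L.
Load = 0.6520 m³/s × 978.2 g/m³ × 86 400 s/d = 55110 kg/d.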